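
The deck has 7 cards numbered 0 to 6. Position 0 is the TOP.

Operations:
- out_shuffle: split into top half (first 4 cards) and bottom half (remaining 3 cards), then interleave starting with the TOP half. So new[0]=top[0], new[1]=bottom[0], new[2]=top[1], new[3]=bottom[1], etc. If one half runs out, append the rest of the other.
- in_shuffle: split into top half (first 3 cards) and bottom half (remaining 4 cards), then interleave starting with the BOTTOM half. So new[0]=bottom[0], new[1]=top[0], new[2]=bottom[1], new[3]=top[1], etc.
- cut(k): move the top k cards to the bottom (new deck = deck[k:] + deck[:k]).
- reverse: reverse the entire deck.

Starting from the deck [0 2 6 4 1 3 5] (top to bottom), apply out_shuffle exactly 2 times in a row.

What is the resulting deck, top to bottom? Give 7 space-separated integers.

Answer: 0 6 1 5 2 4 3

Derivation:
After op 1 (out_shuffle): [0 1 2 3 6 5 4]
After op 2 (out_shuffle): [0 6 1 5 2 4 3]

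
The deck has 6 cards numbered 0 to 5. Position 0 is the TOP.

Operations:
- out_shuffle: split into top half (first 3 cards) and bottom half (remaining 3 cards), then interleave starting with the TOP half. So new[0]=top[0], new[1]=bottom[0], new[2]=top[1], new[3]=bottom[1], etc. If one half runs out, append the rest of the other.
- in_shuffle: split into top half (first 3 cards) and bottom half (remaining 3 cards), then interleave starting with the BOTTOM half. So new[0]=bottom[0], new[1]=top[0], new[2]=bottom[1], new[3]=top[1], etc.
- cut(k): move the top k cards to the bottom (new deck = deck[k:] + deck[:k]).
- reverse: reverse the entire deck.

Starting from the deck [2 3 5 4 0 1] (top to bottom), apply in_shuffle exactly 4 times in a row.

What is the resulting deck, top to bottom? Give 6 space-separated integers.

After op 1 (in_shuffle): [4 2 0 3 1 5]
After op 2 (in_shuffle): [3 4 1 2 5 0]
After op 3 (in_shuffle): [2 3 5 4 0 1]
After op 4 (in_shuffle): [4 2 0 3 1 5]

Answer: 4 2 0 3 1 5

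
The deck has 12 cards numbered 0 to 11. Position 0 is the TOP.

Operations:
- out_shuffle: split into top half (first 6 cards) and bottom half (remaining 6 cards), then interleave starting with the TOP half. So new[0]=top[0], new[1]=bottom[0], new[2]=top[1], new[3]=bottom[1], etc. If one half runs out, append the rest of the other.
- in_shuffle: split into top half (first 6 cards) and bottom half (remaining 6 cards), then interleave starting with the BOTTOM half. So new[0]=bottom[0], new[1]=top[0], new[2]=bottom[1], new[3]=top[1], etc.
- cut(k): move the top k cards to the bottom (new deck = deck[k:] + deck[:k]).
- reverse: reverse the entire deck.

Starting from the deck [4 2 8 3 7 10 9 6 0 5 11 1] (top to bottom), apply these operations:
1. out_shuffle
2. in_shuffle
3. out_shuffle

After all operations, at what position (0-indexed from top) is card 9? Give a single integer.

Answer: 6

Derivation:
After op 1 (out_shuffle): [4 9 2 6 8 0 3 5 7 11 10 1]
After op 2 (in_shuffle): [3 4 5 9 7 2 11 6 10 8 1 0]
After op 3 (out_shuffle): [3 11 4 6 5 10 9 8 7 1 2 0]
Card 9 is at position 6.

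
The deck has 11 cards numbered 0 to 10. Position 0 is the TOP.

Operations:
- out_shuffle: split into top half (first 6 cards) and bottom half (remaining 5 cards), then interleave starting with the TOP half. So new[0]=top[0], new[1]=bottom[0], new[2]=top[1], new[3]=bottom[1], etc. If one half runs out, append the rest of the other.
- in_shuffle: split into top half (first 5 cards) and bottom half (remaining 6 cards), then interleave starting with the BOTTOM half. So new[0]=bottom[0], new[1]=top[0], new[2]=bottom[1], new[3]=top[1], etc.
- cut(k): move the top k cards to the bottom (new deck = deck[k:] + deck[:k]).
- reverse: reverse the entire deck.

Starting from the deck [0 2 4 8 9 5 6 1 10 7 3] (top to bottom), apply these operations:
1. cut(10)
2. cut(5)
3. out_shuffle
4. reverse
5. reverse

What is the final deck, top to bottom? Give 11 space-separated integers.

After op 1 (cut(10)): [3 0 2 4 8 9 5 6 1 10 7]
After op 2 (cut(5)): [9 5 6 1 10 7 3 0 2 4 8]
After op 3 (out_shuffle): [9 3 5 0 6 2 1 4 10 8 7]
After op 4 (reverse): [7 8 10 4 1 2 6 0 5 3 9]
After op 5 (reverse): [9 3 5 0 6 2 1 4 10 8 7]

Answer: 9 3 5 0 6 2 1 4 10 8 7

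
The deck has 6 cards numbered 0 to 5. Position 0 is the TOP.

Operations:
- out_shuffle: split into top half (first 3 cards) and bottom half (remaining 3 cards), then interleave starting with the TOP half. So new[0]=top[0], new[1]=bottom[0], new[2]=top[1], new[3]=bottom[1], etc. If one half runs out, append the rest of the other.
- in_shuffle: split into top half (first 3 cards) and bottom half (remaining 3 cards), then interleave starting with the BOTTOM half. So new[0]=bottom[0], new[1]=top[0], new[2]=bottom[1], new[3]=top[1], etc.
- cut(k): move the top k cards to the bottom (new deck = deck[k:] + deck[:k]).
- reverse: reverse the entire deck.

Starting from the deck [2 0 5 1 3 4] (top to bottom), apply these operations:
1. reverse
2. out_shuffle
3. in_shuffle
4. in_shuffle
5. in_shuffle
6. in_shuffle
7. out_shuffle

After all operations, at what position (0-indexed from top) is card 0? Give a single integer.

Answer: 0

Derivation:
After op 1 (reverse): [4 3 1 5 0 2]
After op 2 (out_shuffle): [4 5 3 0 1 2]
After op 3 (in_shuffle): [0 4 1 5 2 3]
After op 4 (in_shuffle): [5 0 2 4 3 1]
After op 5 (in_shuffle): [4 5 3 0 1 2]
After op 6 (in_shuffle): [0 4 1 5 2 3]
After op 7 (out_shuffle): [0 5 4 2 1 3]
Card 0 is at position 0.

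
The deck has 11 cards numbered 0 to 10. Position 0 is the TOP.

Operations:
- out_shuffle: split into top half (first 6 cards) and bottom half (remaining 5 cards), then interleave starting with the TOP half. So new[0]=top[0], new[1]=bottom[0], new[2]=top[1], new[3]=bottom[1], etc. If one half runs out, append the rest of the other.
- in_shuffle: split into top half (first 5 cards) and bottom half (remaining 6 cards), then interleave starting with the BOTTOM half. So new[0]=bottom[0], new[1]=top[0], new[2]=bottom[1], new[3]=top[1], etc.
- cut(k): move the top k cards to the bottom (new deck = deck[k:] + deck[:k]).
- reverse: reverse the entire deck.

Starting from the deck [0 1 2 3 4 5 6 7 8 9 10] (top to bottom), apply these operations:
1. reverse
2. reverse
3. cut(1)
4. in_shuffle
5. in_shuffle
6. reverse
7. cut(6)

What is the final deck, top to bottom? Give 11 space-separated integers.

Answer: 4 1 9 6 3 0 8 5 2 10 7

Derivation:
After op 1 (reverse): [10 9 8 7 6 5 4 3 2 1 0]
After op 2 (reverse): [0 1 2 3 4 5 6 7 8 9 10]
After op 3 (cut(1)): [1 2 3 4 5 6 7 8 9 10 0]
After op 4 (in_shuffle): [6 1 7 2 8 3 9 4 10 5 0]
After op 5 (in_shuffle): [3 6 9 1 4 7 10 2 5 8 0]
After op 6 (reverse): [0 8 5 2 10 7 4 1 9 6 3]
After op 7 (cut(6)): [4 1 9 6 3 0 8 5 2 10 7]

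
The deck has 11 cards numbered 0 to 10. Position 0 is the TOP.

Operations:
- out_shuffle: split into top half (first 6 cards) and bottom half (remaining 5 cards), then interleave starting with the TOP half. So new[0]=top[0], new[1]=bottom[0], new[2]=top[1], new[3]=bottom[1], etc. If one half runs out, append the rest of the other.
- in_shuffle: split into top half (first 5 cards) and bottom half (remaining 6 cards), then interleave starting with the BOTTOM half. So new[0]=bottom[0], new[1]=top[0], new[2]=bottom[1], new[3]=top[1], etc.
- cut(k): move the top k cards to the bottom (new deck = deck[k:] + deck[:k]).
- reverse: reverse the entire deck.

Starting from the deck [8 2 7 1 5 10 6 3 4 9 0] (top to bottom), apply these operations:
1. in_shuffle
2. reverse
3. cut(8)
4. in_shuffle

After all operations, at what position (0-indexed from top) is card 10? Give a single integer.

Answer: 5

Derivation:
After op 1 (in_shuffle): [10 8 6 2 3 7 4 1 9 5 0]
After op 2 (reverse): [0 5 9 1 4 7 3 2 6 8 10]
After op 3 (cut(8)): [6 8 10 0 5 9 1 4 7 3 2]
After op 4 (in_shuffle): [9 6 1 8 4 10 7 0 3 5 2]
Card 10 is at position 5.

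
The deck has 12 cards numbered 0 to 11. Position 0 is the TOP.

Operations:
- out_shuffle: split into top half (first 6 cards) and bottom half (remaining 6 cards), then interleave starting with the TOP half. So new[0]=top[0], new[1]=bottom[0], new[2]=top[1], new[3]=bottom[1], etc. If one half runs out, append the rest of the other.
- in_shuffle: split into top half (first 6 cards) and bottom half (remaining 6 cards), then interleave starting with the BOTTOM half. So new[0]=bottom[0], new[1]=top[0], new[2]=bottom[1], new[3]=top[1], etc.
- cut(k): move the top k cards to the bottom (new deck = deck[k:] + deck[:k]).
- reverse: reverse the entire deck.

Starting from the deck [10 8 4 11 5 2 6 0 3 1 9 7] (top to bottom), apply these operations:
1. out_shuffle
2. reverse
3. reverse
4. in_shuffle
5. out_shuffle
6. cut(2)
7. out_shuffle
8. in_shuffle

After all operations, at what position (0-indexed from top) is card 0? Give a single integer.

After op 1 (out_shuffle): [10 6 8 0 4 3 11 1 5 9 2 7]
After op 2 (reverse): [7 2 9 5 1 11 3 4 0 8 6 10]
After op 3 (reverse): [10 6 8 0 4 3 11 1 5 9 2 7]
After op 4 (in_shuffle): [11 10 1 6 5 8 9 0 2 4 7 3]
After op 5 (out_shuffle): [11 9 10 0 1 2 6 4 5 7 8 3]
After op 6 (cut(2)): [10 0 1 2 6 4 5 7 8 3 11 9]
After op 7 (out_shuffle): [10 5 0 7 1 8 2 3 6 11 4 9]
After op 8 (in_shuffle): [2 10 3 5 6 0 11 7 4 1 9 8]
Card 0 is at position 5.

Answer: 5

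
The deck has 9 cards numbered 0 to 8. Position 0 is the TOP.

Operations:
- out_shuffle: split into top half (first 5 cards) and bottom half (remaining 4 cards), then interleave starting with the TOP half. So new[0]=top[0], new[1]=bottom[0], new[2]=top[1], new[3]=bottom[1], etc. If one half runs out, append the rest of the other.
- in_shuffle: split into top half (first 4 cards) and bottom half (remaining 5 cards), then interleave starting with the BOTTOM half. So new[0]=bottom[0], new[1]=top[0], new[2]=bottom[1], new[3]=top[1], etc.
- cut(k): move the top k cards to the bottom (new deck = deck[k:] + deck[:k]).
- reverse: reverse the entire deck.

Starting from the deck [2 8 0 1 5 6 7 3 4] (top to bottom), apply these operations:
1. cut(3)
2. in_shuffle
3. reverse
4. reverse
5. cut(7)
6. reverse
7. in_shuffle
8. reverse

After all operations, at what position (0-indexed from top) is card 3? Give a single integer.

After op 1 (cut(3)): [1 5 6 7 3 4 2 8 0]
After op 2 (in_shuffle): [3 1 4 5 2 6 8 7 0]
After op 3 (reverse): [0 7 8 6 2 5 4 1 3]
After op 4 (reverse): [3 1 4 5 2 6 8 7 0]
After op 5 (cut(7)): [7 0 3 1 4 5 2 6 8]
After op 6 (reverse): [8 6 2 5 4 1 3 0 7]
After op 7 (in_shuffle): [4 8 1 6 3 2 0 5 7]
After op 8 (reverse): [7 5 0 2 3 6 1 8 4]
Card 3 is at position 4.

Answer: 4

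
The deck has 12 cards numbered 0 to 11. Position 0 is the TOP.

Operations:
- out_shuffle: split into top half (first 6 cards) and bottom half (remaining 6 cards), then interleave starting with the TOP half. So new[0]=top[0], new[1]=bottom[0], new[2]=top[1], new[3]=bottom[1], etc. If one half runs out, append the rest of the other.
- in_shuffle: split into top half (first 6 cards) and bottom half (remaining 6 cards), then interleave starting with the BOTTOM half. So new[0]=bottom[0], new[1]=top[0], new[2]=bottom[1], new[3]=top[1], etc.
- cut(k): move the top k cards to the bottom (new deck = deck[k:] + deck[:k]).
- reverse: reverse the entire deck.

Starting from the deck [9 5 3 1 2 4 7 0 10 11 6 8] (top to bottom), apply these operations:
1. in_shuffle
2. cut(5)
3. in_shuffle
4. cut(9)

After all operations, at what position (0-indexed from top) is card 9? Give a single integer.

Answer: 7

Derivation:
After op 1 (in_shuffle): [7 9 0 5 10 3 11 1 6 2 8 4]
After op 2 (cut(5)): [3 11 1 6 2 8 4 7 9 0 5 10]
After op 3 (in_shuffle): [4 3 7 11 9 1 0 6 5 2 10 8]
After op 4 (cut(9)): [2 10 8 4 3 7 11 9 1 0 6 5]
Card 9 is at position 7.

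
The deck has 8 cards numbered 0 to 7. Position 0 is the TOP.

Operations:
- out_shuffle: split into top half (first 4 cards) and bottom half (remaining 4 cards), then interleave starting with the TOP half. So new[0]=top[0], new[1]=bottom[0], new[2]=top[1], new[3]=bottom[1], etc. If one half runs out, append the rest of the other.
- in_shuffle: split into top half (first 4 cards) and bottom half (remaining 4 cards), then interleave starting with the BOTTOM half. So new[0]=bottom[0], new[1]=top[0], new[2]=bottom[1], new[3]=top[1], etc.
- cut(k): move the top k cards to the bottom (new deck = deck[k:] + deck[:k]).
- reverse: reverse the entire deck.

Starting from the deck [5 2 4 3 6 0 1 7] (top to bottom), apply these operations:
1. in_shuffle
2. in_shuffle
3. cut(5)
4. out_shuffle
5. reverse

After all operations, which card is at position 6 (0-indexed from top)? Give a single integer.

Answer: 6

Derivation:
After op 1 (in_shuffle): [6 5 0 2 1 4 7 3]
After op 2 (in_shuffle): [1 6 4 5 7 0 3 2]
After op 3 (cut(5)): [0 3 2 1 6 4 5 7]
After op 4 (out_shuffle): [0 6 3 4 2 5 1 7]
After op 5 (reverse): [7 1 5 2 4 3 6 0]
Position 6: card 6.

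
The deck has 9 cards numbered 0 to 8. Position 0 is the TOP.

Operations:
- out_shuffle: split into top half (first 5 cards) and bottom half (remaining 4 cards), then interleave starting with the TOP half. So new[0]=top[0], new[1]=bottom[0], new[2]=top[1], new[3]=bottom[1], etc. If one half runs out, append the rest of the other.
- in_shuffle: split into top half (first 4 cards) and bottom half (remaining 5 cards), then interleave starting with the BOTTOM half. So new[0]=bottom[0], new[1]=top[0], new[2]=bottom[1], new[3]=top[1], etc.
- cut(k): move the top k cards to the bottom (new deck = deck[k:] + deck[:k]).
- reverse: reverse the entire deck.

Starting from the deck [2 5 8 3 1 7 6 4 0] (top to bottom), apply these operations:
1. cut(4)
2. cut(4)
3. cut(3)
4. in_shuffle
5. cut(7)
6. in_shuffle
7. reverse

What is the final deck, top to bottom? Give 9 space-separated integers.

After op 1 (cut(4)): [1 7 6 4 0 2 5 8 3]
After op 2 (cut(4)): [0 2 5 8 3 1 7 6 4]
After op 3 (cut(3)): [8 3 1 7 6 4 0 2 5]
After op 4 (in_shuffle): [6 8 4 3 0 1 2 7 5]
After op 5 (cut(7)): [7 5 6 8 4 3 0 1 2]
After op 6 (in_shuffle): [4 7 3 5 0 6 1 8 2]
After op 7 (reverse): [2 8 1 6 0 5 3 7 4]

Answer: 2 8 1 6 0 5 3 7 4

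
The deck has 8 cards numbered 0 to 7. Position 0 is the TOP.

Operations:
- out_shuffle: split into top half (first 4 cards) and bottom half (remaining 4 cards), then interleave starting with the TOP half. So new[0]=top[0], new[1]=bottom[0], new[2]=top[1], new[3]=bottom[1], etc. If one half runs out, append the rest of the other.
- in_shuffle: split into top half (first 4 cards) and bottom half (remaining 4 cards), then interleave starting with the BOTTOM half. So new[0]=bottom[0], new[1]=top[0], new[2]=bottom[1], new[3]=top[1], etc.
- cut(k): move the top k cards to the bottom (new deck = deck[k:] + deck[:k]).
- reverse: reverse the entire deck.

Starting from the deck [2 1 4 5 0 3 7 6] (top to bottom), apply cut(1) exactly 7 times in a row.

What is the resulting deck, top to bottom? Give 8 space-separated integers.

Answer: 6 2 1 4 5 0 3 7

Derivation:
After op 1 (cut(1)): [1 4 5 0 3 7 6 2]
After op 2 (cut(1)): [4 5 0 3 7 6 2 1]
After op 3 (cut(1)): [5 0 3 7 6 2 1 4]
After op 4 (cut(1)): [0 3 7 6 2 1 4 5]
After op 5 (cut(1)): [3 7 6 2 1 4 5 0]
After op 6 (cut(1)): [7 6 2 1 4 5 0 3]
After op 7 (cut(1)): [6 2 1 4 5 0 3 7]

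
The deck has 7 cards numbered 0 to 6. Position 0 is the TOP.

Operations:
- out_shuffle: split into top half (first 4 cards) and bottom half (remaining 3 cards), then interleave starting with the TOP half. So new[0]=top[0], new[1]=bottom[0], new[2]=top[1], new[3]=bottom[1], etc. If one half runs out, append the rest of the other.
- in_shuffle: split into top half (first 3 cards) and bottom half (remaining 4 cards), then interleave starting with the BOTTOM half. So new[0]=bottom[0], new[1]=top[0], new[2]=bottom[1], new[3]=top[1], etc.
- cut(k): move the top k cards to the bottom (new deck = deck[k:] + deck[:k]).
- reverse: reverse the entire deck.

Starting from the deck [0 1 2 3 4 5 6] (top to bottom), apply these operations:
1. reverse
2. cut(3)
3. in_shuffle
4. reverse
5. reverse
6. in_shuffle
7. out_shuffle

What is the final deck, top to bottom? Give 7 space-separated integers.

After op 1 (reverse): [6 5 4 3 2 1 0]
After op 2 (cut(3)): [3 2 1 0 6 5 4]
After op 3 (in_shuffle): [0 3 6 2 5 1 4]
After op 4 (reverse): [4 1 5 2 6 3 0]
After op 5 (reverse): [0 3 6 2 5 1 4]
After op 6 (in_shuffle): [2 0 5 3 1 6 4]
After op 7 (out_shuffle): [2 1 0 6 5 4 3]

Answer: 2 1 0 6 5 4 3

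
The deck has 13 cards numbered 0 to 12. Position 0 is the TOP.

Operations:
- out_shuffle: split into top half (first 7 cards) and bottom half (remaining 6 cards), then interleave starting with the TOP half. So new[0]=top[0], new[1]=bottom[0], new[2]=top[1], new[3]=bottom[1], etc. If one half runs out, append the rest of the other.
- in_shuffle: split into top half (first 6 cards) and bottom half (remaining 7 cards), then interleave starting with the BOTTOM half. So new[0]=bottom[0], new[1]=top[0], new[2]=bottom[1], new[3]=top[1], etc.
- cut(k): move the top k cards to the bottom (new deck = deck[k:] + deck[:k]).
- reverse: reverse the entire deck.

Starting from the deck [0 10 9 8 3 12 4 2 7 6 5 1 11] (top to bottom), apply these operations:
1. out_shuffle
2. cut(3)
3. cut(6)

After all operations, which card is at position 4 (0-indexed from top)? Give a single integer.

Answer: 0

Derivation:
After op 1 (out_shuffle): [0 2 10 7 9 6 8 5 3 1 12 11 4]
After op 2 (cut(3)): [7 9 6 8 5 3 1 12 11 4 0 2 10]
After op 3 (cut(6)): [1 12 11 4 0 2 10 7 9 6 8 5 3]
Position 4: card 0.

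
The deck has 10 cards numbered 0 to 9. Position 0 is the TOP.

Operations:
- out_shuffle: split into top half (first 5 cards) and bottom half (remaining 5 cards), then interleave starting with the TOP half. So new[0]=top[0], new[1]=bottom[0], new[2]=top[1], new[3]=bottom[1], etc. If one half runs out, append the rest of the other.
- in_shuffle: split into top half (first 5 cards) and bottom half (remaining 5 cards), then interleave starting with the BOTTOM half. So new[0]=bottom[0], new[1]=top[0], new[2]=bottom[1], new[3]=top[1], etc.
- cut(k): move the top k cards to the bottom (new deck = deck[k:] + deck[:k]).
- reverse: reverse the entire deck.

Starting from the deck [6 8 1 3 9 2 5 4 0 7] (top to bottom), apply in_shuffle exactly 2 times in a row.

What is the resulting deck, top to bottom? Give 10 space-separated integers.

After op 1 (in_shuffle): [2 6 5 8 4 1 0 3 7 9]
After op 2 (in_shuffle): [1 2 0 6 3 5 7 8 9 4]

Answer: 1 2 0 6 3 5 7 8 9 4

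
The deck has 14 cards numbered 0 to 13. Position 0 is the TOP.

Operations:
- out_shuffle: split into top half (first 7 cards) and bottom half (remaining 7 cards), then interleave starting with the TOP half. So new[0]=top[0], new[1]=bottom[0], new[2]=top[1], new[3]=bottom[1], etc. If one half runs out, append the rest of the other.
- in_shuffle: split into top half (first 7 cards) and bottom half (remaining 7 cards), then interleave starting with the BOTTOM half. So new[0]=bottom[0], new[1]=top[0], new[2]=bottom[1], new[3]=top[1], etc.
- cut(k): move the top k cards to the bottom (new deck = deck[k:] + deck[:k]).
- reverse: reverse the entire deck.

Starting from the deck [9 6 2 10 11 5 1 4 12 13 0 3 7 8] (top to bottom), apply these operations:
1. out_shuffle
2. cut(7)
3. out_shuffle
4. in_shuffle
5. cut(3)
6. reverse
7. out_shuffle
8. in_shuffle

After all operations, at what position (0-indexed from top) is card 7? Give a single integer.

Answer: 1

Derivation:
After op 1 (out_shuffle): [9 4 6 12 2 13 10 0 11 3 5 7 1 8]
After op 2 (cut(7)): [0 11 3 5 7 1 8 9 4 6 12 2 13 10]
After op 3 (out_shuffle): [0 9 11 4 3 6 5 12 7 2 1 13 8 10]
After op 4 (in_shuffle): [12 0 7 9 2 11 1 4 13 3 8 6 10 5]
After op 5 (cut(3)): [9 2 11 1 4 13 3 8 6 10 5 12 0 7]
After op 6 (reverse): [7 0 12 5 10 6 8 3 13 4 1 11 2 9]
After op 7 (out_shuffle): [7 3 0 13 12 4 5 1 10 11 6 2 8 9]
After op 8 (in_shuffle): [1 7 10 3 11 0 6 13 2 12 8 4 9 5]
Card 7 is at position 1.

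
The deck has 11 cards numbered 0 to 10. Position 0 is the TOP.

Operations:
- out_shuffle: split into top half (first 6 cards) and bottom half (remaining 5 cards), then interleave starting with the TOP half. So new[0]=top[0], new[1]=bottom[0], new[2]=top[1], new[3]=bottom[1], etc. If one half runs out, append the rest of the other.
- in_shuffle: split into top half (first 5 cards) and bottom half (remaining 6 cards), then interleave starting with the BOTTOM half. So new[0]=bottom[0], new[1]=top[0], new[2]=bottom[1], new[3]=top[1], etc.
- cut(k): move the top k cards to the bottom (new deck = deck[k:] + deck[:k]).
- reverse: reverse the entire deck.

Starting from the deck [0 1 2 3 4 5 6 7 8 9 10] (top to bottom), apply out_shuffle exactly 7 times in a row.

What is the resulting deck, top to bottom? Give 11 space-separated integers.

After op 1 (out_shuffle): [0 6 1 7 2 8 3 9 4 10 5]
After op 2 (out_shuffle): [0 3 6 9 1 4 7 10 2 5 8]
After op 3 (out_shuffle): [0 7 3 10 6 2 9 5 1 8 4]
After op 4 (out_shuffle): [0 9 7 5 3 1 10 8 6 4 2]
After op 5 (out_shuffle): [0 10 9 8 7 6 5 4 3 2 1]
After op 6 (out_shuffle): [0 5 10 4 9 3 8 2 7 1 6]
After op 7 (out_shuffle): [0 8 5 2 10 7 4 1 9 6 3]

Answer: 0 8 5 2 10 7 4 1 9 6 3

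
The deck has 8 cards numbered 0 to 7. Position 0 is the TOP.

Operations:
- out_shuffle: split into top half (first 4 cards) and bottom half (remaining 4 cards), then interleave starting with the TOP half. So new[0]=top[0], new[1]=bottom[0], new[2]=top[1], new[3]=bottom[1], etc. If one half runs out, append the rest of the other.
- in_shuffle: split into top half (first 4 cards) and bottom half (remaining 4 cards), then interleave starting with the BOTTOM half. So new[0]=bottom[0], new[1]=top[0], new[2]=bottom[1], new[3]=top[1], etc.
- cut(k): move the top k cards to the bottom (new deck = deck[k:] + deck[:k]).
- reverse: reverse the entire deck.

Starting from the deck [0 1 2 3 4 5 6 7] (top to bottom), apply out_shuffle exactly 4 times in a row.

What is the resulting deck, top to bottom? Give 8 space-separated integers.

Answer: 0 4 1 5 2 6 3 7

Derivation:
After op 1 (out_shuffle): [0 4 1 5 2 6 3 7]
After op 2 (out_shuffle): [0 2 4 6 1 3 5 7]
After op 3 (out_shuffle): [0 1 2 3 4 5 6 7]
After op 4 (out_shuffle): [0 4 1 5 2 6 3 7]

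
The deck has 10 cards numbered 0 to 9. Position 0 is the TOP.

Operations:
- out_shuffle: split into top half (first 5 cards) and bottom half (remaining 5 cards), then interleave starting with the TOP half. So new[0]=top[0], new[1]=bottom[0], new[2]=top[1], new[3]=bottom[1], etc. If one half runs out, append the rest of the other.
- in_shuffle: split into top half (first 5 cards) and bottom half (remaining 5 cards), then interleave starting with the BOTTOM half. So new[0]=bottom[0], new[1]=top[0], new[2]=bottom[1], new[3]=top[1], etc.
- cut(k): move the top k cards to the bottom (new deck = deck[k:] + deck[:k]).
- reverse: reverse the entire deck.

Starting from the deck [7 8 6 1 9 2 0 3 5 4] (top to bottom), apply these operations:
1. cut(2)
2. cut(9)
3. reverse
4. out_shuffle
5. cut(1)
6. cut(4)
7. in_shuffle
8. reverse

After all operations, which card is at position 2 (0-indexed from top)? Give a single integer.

After op 1 (cut(2)): [6 1 9 2 0 3 5 4 7 8]
After op 2 (cut(9)): [8 6 1 9 2 0 3 5 4 7]
After op 3 (reverse): [7 4 5 3 0 2 9 1 6 8]
After op 4 (out_shuffle): [7 2 4 9 5 1 3 6 0 8]
After op 5 (cut(1)): [2 4 9 5 1 3 6 0 8 7]
After op 6 (cut(4)): [1 3 6 0 8 7 2 4 9 5]
After op 7 (in_shuffle): [7 1 2 3 4 6 9 0 5 8]
After op 8 (reverse): [8 5 0 9 6 4 3 2 1 7]
Position 2: card 0.

Answer: 0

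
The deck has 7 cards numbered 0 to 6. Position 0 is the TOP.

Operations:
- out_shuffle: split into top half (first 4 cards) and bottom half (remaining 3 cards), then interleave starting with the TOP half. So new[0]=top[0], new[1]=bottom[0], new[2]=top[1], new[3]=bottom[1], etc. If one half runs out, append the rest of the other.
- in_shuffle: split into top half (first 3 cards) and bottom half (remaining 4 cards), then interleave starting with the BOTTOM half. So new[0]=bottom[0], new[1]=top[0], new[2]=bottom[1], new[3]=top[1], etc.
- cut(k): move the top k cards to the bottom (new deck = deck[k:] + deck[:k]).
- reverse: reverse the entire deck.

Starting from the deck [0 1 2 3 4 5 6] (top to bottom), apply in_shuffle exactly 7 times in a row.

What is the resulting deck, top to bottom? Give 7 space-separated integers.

Answer: 3 0 4 1 5 2 6

Derivation:
After op 1 (in_shuffle): [3 0 4 1 5 2 6]
After op 2 (in_shuffle): [1 3 5 0 2 4 6]
After op 3 (in_shuffle): [0 1 2 3 4 5 6]
After op 4 (in_shuffle): [3 0 4 1 5 2 6]
After op 5 (in_shuffle): [1 3 5 0 2 4 6]
After op 6 (in_shuffle): [0 1 2 3 4 5 6]
After op 7 (in_shuffle): [3 0 4 1 5 2 6]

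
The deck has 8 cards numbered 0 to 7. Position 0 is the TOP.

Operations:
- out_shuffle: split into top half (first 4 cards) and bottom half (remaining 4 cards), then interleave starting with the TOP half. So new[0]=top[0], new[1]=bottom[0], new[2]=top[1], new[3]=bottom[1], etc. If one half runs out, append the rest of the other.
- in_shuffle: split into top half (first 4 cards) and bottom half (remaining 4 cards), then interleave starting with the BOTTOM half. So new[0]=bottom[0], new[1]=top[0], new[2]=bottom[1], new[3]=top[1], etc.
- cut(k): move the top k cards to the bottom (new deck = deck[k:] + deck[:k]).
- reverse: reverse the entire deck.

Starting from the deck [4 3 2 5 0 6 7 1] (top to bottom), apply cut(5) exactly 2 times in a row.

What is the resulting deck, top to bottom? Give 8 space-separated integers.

After op 1 (cut(5)): [6 7 1 4 3 2 5 0]
After op 2 (cut(5)): [2 5 0 6 7 1 4 3]

Answer: 2 5 0 6 7 1 4 3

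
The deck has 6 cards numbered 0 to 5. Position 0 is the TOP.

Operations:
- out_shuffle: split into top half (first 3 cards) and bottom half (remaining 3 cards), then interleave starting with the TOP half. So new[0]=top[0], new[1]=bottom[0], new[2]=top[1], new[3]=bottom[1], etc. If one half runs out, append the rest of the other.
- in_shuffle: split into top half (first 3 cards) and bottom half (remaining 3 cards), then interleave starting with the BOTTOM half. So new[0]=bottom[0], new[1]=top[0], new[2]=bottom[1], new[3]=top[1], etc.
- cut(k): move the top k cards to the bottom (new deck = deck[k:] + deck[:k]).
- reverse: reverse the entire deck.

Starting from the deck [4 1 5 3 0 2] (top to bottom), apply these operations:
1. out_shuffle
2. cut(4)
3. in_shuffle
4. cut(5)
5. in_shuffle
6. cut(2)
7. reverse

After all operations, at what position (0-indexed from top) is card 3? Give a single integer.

After op 1 (out_shuffle): [4 3 1 0 5 2]
After op 2 (cut(4)): [5 2 4 3 1 0]
After op 3 (in_shuffle): [3 5 1 2 0 4]
After op 4 (cut(5)): [4 3 5 1 2 0]
After op 5 (in_shuffle): [1 4 2 3 0 5]
After op 6 (cut(2)): [2 3 0 5 1 4]
After op 7 (reverse): [4 1 5 0 3 2]
Card 3 is at position 4.

Answer: 4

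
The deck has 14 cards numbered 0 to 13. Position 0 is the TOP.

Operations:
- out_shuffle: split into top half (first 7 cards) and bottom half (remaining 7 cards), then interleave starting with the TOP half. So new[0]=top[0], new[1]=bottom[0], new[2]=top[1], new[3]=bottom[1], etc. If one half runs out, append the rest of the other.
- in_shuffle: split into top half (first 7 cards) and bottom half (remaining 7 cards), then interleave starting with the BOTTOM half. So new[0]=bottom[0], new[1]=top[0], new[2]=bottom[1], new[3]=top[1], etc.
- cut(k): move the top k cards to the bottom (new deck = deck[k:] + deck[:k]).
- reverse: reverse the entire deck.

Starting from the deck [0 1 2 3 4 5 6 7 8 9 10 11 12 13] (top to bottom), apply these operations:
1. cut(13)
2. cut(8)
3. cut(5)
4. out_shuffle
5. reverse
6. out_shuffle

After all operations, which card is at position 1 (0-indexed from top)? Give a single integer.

After op 1 (cut(13)): [13 0 1 2 3 4 5 6 7 8 9 10 11 12]
After op 2 (cut(8)): [7 8 9 10 11 12 13 0 1 2 3 4 5 6]
After op 3 (cut(5)): [12 13 0 1 2 3 4 5 6 7 8 9 10 11]
After op 4 (out_shuffle): [12 5 13 6 0 7 1 8 2 9 3 10 4 11]
After op 5 (reverse): [11 4 10 3 9 2 8 1 7 0 6 13 5 12]
After op 6 (out_shuffle): [11 1 4 7 10 0 3 6 9 13 2 5 8 12]
Position 1: card 1.

Answer: 1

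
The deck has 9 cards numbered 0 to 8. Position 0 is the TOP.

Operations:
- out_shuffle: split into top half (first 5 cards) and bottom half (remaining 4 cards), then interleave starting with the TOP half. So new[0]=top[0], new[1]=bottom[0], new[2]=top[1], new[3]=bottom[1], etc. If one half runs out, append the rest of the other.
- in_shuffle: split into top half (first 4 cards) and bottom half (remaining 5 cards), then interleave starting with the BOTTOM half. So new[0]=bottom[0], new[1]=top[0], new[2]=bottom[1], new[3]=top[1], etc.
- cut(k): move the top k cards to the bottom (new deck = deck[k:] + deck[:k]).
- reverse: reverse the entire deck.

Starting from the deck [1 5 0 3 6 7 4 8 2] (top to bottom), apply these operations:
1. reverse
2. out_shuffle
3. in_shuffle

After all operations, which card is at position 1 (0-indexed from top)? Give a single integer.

After op 1 (reverse): [2 8 4 7 6 3 0 5 1]
After op 2 (out_shuffle): [2 3 8 0 4 5 7 1 6]
After op 3 (in_shuffle): [4 2 5 3 7 8 1 0 6]
Position 1: card 2.

Answer: 2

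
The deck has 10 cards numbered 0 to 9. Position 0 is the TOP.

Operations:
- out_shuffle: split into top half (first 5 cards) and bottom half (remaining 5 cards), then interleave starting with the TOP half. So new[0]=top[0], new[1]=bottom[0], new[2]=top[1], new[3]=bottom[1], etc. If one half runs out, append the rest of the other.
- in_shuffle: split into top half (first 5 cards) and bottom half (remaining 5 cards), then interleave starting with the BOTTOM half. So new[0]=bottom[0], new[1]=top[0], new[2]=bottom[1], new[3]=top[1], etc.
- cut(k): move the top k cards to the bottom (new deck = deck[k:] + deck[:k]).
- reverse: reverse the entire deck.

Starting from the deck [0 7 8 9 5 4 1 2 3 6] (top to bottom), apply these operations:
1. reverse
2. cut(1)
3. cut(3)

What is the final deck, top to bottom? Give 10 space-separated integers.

After op 1 (reverse): [6 3 2 1 4 5 9 8 7 0]
After op 2 (cut(1)): [3 2 1 4 5 9 8 7 0 6]
After op 3 (cut(3)): [4 5 9 8 7 0 6 3 2 1]

Answer: 4 5 9 8 7 0 6 3 2 1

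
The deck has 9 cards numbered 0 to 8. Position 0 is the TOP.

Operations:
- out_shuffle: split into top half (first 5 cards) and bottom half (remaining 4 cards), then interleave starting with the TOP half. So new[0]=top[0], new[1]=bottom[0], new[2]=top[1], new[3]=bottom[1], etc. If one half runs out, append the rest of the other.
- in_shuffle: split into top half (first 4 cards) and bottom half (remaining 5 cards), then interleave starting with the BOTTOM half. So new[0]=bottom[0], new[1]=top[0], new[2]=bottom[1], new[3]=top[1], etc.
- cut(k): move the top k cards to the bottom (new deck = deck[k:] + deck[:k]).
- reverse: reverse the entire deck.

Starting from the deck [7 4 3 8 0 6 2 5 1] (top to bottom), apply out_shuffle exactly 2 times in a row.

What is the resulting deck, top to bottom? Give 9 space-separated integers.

After op 1 (out_shuffle): [7 6 4 2 3 5 8 1 0]
After op 2 (out_shuffle): [7 5 6 8 4 1 2 0 3]

Answer: 7 5 6 8 4 1 2 0 3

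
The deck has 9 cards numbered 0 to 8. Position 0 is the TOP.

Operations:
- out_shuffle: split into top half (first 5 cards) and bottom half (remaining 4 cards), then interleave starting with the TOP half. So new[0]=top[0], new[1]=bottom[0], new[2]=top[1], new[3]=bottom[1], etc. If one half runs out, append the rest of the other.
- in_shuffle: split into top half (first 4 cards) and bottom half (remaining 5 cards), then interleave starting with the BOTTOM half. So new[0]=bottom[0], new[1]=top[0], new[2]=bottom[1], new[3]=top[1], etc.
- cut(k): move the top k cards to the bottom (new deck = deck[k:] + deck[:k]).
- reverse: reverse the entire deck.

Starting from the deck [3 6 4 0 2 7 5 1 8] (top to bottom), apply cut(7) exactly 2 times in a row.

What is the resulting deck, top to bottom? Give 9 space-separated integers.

After op 1 (cut(7)): [1 8 3 6 4 0 2 7 5]
After op 2 (cut(7)): [7 5 1 8 3 6 4 0 2]

Answer: 7 5 1 8 3 6 4 0 2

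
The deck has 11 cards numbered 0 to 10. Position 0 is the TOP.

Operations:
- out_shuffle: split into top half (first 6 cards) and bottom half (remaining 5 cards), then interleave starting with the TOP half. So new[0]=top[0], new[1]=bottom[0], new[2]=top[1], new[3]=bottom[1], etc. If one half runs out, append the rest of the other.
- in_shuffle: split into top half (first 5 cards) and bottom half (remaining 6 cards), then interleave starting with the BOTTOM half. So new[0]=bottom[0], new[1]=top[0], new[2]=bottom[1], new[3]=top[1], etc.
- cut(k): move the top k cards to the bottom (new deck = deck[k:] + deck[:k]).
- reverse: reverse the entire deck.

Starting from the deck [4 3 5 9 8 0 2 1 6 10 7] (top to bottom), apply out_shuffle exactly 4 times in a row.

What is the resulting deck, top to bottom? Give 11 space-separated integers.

After op 1 (out_shuffle): [4 2 3 1 5 6 9 10 8 7 0]
After op 2 (out_shuffle): [4 9 2 10 3 8 1 7 5 0 6]
After op 3 (out_shuffle): [4 1 9 7 2 5 10 0 3 6 8]
After op 4 (out_shuffle): [4 10 1 0 9 3 7 6 2 8 5]

Answer: 4 10 1 0 9 3 7 6 2 8 5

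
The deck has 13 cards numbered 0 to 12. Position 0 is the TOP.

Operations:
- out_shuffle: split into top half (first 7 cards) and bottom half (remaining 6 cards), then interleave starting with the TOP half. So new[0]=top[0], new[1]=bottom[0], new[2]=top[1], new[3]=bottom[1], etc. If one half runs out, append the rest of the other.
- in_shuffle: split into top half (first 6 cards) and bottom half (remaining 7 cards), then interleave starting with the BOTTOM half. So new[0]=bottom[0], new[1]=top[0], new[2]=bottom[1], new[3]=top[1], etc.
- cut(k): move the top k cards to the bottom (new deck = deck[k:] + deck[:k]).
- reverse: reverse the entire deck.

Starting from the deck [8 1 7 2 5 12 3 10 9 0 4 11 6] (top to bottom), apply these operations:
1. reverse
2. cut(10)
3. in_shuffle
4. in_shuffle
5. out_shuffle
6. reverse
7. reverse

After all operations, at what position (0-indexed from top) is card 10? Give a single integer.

Answer: 5

Derivation:
After op 1 (reverse): [6 11 4 0 9 10 3 12 5 2 7 1 8]
After op 2 (cut(10)): [7 1 8 6 11 4 0 9 10 3 12 5 2]
After op 3 (in_shuffle): [0 7 9 1 10 8 3 6 12 11 5 4 2]
After op 4 (in_shuffle): [3 0 6 7 12 9 11 1 5 10 4 8 2]
After op 5 (out_shuffle): [3 1 0 5 6 10 7 4 12 8 9 2 11]
After op 6 (reverse): [11 2 9 8 12 4 7 10 6 5 0 1 3]
After op 7 (reverse): [3 1 0 5 6 10 7 4 12 8 9 2 11]
Card 10 is at position 5.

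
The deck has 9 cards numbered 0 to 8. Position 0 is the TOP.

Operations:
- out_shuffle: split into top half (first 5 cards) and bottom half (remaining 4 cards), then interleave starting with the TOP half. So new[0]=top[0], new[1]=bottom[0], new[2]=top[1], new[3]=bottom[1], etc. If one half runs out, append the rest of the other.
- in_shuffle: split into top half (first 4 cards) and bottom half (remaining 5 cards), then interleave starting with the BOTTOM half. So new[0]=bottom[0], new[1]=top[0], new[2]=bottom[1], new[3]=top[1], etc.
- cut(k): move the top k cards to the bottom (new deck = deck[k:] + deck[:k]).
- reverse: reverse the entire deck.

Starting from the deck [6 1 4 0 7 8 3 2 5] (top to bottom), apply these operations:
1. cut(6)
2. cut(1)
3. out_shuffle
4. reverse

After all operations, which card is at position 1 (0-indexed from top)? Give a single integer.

After op 1 (cut(6)): [3 2 5 6 1 4 0 7 8]
After op 2 (cut(1)): [2 5 6 1 4 0 7 8 3]
After op 3 (out_shuffle): [2 0 5 7 6 8 1 3 4]
After op 4 (reverse): [4 3 1 8 6 7 5 0 2]
Position 1: card 3.

Answer: 3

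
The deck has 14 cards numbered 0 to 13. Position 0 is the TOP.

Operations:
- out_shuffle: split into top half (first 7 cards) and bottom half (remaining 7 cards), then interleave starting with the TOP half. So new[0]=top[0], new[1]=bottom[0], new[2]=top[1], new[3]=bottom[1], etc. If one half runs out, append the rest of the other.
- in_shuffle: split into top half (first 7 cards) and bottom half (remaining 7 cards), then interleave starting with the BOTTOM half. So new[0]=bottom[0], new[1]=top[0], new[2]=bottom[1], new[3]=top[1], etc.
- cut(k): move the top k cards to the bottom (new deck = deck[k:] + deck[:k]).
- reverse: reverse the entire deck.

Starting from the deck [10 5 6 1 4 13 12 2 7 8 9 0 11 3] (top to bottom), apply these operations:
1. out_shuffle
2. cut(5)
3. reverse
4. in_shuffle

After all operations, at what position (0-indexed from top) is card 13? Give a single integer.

After op 1 (out_shuffle): [10 2 5 7 6 8 1 9 4 0 13 11 12 3]
After op 2 (cut(5)): [8 1 9 4 0 13 11 12 3 10 2 5 7 6]
After op 3 (reverse): [6 7 5 2 10 3 12 11 13 0 4 9 1 8]
After op 4 (in_shuffle): [11 6 13 7 0 5 4 2 9 10 1 3 8 12]
Card 13 is at position 2.

Answer: 2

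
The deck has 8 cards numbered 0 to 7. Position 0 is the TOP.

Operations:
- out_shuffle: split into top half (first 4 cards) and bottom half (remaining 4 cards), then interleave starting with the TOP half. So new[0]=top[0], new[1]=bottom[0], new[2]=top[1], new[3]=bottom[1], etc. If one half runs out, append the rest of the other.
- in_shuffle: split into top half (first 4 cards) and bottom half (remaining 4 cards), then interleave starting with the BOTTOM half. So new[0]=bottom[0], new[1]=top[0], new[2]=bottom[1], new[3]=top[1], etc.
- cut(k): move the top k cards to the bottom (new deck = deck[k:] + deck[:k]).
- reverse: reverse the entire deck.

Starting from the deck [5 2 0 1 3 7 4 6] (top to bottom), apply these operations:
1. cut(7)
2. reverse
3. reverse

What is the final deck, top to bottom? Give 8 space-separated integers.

After op 1 (cut(7)): [6 5 2 0 1 3 7 4]
After op 2 (reverse): [4 7 3 1 0 2 5 6]
After op 3 (reverse): [6 5 2 0 1 3 7 4]

Answer: 6 5 2 0 1 3 7 4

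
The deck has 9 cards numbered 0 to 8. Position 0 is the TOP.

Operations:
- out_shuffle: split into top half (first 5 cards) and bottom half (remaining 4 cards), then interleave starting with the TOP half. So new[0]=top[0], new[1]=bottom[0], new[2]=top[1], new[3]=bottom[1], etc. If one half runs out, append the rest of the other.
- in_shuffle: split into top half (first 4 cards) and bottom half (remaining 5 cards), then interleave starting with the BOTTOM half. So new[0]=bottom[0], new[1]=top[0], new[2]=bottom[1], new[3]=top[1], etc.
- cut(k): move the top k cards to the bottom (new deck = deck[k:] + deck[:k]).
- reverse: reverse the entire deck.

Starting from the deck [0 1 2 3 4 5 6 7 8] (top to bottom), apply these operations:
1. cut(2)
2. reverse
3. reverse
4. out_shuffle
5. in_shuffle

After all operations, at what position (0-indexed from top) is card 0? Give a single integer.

Answer: 2

Derivation:
After op 1 (cut(2)): [2 3 4 5 6 7 8 0 1]
After op 2 (reverse): [1 0 8 7 6 5 4 3 2]
After op 3 (reverse): [2 3 4 5 6 7 8 0 1]
After op 4 (out_shuffle): [2 7 3 8 4 0 5 1 6]
After op 5 (in_shuffle): [4 2 0 7 5 3 1 8 6]
Card 0 is at position 2.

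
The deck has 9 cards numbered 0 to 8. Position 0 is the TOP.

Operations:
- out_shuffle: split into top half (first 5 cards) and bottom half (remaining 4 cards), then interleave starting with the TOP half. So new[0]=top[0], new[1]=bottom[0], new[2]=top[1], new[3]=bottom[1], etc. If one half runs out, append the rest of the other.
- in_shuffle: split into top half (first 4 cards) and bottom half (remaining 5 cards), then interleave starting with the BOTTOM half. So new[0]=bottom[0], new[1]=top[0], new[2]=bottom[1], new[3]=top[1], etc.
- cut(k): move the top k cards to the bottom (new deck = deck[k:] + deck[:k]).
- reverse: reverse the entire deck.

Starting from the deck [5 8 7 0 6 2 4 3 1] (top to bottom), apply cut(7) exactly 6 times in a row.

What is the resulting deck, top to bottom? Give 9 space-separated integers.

Answer: 4 3 1 5 8 7 0 6 2

Derivation:
After op 1 (cut(7)): [3 1 5 8 7 0 6 2 4]
After op 2 (cut(7)): [2 4 3 1 5 8 7 0 6]
After op 3 (cut(7)): [0 6 2 4 3 1 5 8 7]
After op 4 (cut(7)): [8 7 0 6 2 4 3 1 5]
After op 5 (cut(7)): [1 5 8 7 0 6 2 4 3]
After op 6 (cut(7)): [4 3 1 5 8 7 0 6 2]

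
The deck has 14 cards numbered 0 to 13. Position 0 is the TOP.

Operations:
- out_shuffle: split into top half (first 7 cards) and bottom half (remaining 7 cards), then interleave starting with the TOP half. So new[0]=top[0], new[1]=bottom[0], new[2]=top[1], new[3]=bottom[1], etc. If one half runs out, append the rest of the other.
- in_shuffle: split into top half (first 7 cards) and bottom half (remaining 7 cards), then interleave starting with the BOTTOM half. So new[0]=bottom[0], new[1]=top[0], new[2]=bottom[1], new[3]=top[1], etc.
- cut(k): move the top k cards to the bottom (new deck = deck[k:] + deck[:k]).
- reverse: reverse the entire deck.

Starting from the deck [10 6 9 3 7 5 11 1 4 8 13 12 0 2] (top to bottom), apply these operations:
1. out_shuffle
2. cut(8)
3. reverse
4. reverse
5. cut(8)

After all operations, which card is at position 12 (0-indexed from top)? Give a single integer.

After op 1 (out_shuffle): [10 1 6 4 9 8 3 13 7 12 5 0 11 2]
After op 2 (cut(8)): [7 12 5 0 11 2 10 1 6 4 9 8 3 13]
After op 3 (reverse): [13 3 8 9 4 6 1 10 2 11 0 5 12 7]
After op 4 (reverse): [7 12 5 0 11 2 10 1 6 4 9 8 3 13]
After op 5 (cut(8)): [6 4 9 8 3 13 7 12 5 0 11 2 10 1]
Position 12: card 10.

Answer: 10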